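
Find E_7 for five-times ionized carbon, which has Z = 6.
-9.9960 eV

For hydrogen-like ions, the energy levels scale with Z²:
E_n = -13.6057 Z² / n² eV

For C⁵⁺ (Z = 6) at n = 7:
E_7 = -13.6057 × 6² / 7²
E_7 = -13.6057 × 36 / 49
E_7 = -489.8052 / 49
E_7 = -9.9960 eV

The energy is 36 times more negative than hydrogen at the same n due to the stronger nuclear charge.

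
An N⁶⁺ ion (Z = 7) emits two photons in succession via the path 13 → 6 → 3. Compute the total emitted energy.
70.130630 eV

The energy levels of N⁶⁺ are E_n = -13.6057 × 7² / n² eV.

First transition (13 → 6):
ΔE₁ = |E_6 - E_13|
ΔE₁ = |-18.518869444444 - (-3.944847928994)| = 14.574021515 eV

Second transition (6 → 3):
ΔE₂ = |E_3 - E_6|
ΔE₂ = |-74.075477777778 - (-18.518869444444)| = 55.556608333 eV

Total energy released:
E_total = ΔE₁ + ΔE₂ = 14.574021515 + 55.556608333 = 70.130630 eV

Note: This equals the direct transition 13 → 3: 70.130630 eV ✓
Energy is conserved regardless of the path taken.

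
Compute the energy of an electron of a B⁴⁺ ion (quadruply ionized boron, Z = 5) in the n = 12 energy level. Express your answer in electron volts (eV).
-2.362 eV

The energy levels of a hydrogen-like atom are given by:
E_n = -13.6057 Z² / n² eV  (with Z = 5 for B⁴⁺)

For n = 12:
E_12 = -13.6057 × 5² / 12²
E_12 = -13.6057 × 25 / 144
E_12 = -2.362 eV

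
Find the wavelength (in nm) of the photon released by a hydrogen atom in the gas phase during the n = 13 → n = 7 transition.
6288.48880 nm

First, find the transition energy using E_n = -13.6057 / n² eV:
E_13 = -13.6057 / 13² = -0.08050710059 eV
E_7 = -13.6057 / 7² = -0.27766734694 eV

Photon energy: |ΔE| = |E_7 - E_13| = 0.19716024635 eV

Convert to wavelength using E = hc/λ with hc = 1239.84 eV·nm:
λ = hc/E = 1239.84 eV·nm / 0.19716024635 eV
λ = 6288.48880 nm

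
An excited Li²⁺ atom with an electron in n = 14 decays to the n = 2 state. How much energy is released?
29.988 eV

The energy levels are E_n = -13.6057 Z² eV / n².

Energy at n = 14: E_14 = -13.6057 × 3² / 14² = -0.624752 eV
Energy at n = 2: E_2 = -13.6057 × 3² / 2² = -30.612825 eV

For emission (electron falling to lower state), the photon energy is:
E_photon = E_14 - E_2 = |-0.624752 - (-30.612825)|
E_photon = 29.988 eV

This energy is carried away by the emitted photon.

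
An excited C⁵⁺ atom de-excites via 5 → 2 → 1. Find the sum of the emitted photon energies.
470.21299 eV

The energy levels of C⁵⁺ are E_n = -13.6057 × 6² / n² eV.

First transition (5 → 2):
ΔE₁ = |E_2 - E_5|
ΔE₁ = |-122.45130000000 - (-19.59220800000)| = 102.85909200 eV

Second transition (2 → 1):
ΔE₂ = |E_1 - E_2|
ΔE₂ = |-489.80520000000 - (-122.45130000000)| = 367.35390000 eV

Total energy released:
E_total = ΔE₁ + ΔE₂ = 102.85909200 + 367.35390000 = 470.21299 eV

Note: This equals the direct transition 5 → 1: 470.21299 eV ✓
Energy is conserved regardless of the path taken.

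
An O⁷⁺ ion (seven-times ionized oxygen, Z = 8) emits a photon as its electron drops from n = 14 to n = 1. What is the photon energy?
866.322122 eV

The energy levels are E_n = -13.6057 Z² eV / n².

Energy at n = 14: E_14 = -13.6057 × 8² / 14² = -4.442677551 eV
Energy at n = 1: E_1 = -13.6057 × 8² / 1² = -870.764800000 eV

For emission (electron falling to lower state), the photon energy is:
E_photon = E_14 - E_1 = |-4.442677551 - (-870.764800000)|
E_photon = 866.322122 eV

This energy is carried away by the emitted photon.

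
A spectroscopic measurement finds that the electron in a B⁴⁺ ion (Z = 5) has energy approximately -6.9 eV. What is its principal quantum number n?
n = 7

The exact energy levels follow E_n = -13.6057 Z² / n² eV with Z = 5.

The measured value (-6.9 eV) is reported to only 2 significant figures, so we must test candidate n values and see which one matches to that precision.

Candidate energies:
  n = 5:  E = -13.6057 × 5² / 5² = -13.605700 eV
  n = 6:  E = -13.6057 × 5² / 6² = -9.448403 eV
  n = 7:  E = -13.6057 × 5² / 7² = -6.941684 eV  ← matches
  n = 8:  E = -13.6057 × 5² / 8² = -5.314727 eV
  n = 9:  E = -13.6057 × 5² / 9² = -4.199290 eV

Checking against the measurement of -6.9 eV (2 sig figs), only n = 7 agrees:
E_7 = -6.941684 eV, which rounds to -6.9 eV ✓

Therefore n = 7.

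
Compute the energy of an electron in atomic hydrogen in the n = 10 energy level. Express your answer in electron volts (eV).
-0.136 eV

The energy levels of a hydrogen-like atom are given by:
E_n = -13.6057 eV / n²

For n = 10:
E_10 = -13.6057 eV / 10²
E_10 = -13.6057 eV / 100
E_10 = -0.136 eV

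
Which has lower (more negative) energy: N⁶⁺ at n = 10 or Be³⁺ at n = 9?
N⁶⁺ at n = 10 (E = -6.666793 eV)

Using E_n = -13.6057 Z² / n² eV:

N⁶⁺ (Z = 7) at n = 10:
E = -13.6057 × 7² / 10² = -13.6057 × 49 / 100 = -6.666793000 eV

Be³⁺ (Z = 4) at n = 9:
E = -13.6057 × 4² / 9² = -13.6057 × 16 / 81 = -2.687545679 eV

Since -6.666793000 eV < -2.687545679 eV,
N⁶⁺ at n = 10 is more tightly bound (requires more energy to ionize).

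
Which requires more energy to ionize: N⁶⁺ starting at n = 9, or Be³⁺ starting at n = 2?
Be³⁺ at n = 2 (E = -54.422800 eV)

Using E_n = -13.6057 Z² / n² eV:

N⁶⁺ (Z = 7) at n = 9:
E = -13.6057 × 7² / 9² = -13.6057 × 49 / 81 = -8.230608642 eV

Be³⁺ (Z = 4) at n = 2:
E = -13.6057 × 4² / 2² = -13.6057 × 16 / 4 = -54.422800000 eV

Since -54.422800000 eV < -8.230608642 eV,
Be³⁺ at n = 2 is more tightly bound (requires more energy to ionize).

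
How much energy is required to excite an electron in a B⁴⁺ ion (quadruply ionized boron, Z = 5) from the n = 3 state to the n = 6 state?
28.34521 eV

The energy levels of a hydrogen-like atom are E_n = -13.6057 Z² eV / n².

Energy at n = 3: E_3 = -13.6057 × 5² / 3² = -37.79361111 eV
Energy at n = 6: E_6 = -13.6057 × 5² / 6² = -9.44840278 eV

The excitation energy is the difference:
ΔE = E_6 - E_3
ΔE = -9.44840278 - (-37.79361111)
ΔE = 28.34521 eV

Since this is positive, energy must be absorbed (photon absorption).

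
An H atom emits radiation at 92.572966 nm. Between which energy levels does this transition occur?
n = 8 → n = 1

First, find the photon energy from the wavelength (hc = 1239.84 eV·nm):
E = hc/λ = 1239.84 eV·nm / 92.572966 nm = 13.393111 eV

The energy levels of hydrogen satisfy E_n = -13.6057 / n² eV, so an emission n_i → n_f releases
ΔE = 13.6057 × (1/n_f² − 1/n_i²) eV.

Setting ΔE equal to the photon energy:
1/n_f² − 1/n_i² = 13.393111 / 13.6057 = 0.98437500

Since 1/n_i² must be positive, we need 1/n_f² > 0.98437500, i.e. n_f ≤ 1. For each allowed n_f, solve n_i = (1/n_f² − 0.98437500)^(−1/2) and check whether it is a whole number:
  n_f = 1: 1/n_i² = 1.00000000 − 0.98437500 = 0.01562500 → n_i = 8.000  → integer, n_i = 8 ✓

Only n_f = 1 gives an integer upper level, n_i = 8.

The transition is from n = 8 to n = 1 (emission).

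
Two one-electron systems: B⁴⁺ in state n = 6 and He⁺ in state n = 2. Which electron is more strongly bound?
He⁺ at n = 2 (E = -13.60570 eV)

Using E_n = -13.6057 Z² / n² eV:

B⁴⁺ (Z = 5) at n = 6:
E = -13.6057 × 5² / 6² = -13.6057 × 25 / 36 = -9.44840278 eV

He⁺ (Z = 2) at n = 2:
E = -13.6057 × 2² / 2² = -13.6057 × 4 / 4 = -13.60570000 eV

Since -13.60570000 eV < -9.44840278 eV,
He⁺ at n = 2 is more tightly bound (requires more energy to ionize).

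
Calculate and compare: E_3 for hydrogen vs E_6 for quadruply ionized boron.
B⁴⁺ at n = 6 (E = -9.448 eV)

Using E_n = -13.6057 Z² / n² eV:

H (Z = 1) at n = 3:
E = -13.6057 × 1² / 3² = -13.6057 × 1 / 9 = -1.511744 eV

B⁴⁺ (Z = 5) at n = 6:
E = -13.6057 × 5² / 6² = -13.6057 × 25 / 36 = -9.448403 eV

Since -9.448403 eV < -1.511744 eV,
B⁴⁺ at n = 6 is more tightly bound (requires more energy to ionize).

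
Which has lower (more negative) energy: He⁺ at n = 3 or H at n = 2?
He⁺ at n = 3 (E = -6.047 eV)

Using E_n = -13.6057 Z² / n² eV:

He⁺ (Z = 2) at n = 3:
E = -13.6057 × 2² / 3² = -13.6057 × 4 / 9 = -6.046978 eV

H (Z = 1) at n = 2:
E = -13.6057 × 1² / 2² = -13.6057 × 1 / 4 = -3.401425 eV

Since -6.046978 eV < -3.401425 eV,
He⁺ at n = 3 is more tightly bound (requires more energy to ionize).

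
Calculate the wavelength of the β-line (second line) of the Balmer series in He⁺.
121.5020 nm

The lines of a series are numbered from the longest wavelength (smallest ΔE) outward; the second line is the transition from n = n_f + 2 to n_f.
The Balmer series has all transitions ending at n_f = 2.

For He⁺ (Z = 2), the second line (β-line) is the jump from n = 4 to n = 2:
E_4 = -13.6057 × 2² / 4² = -3.4014250 eV
E_2 = -13.6057 × 2² / 2² = -13.6057000 eV
ΔE = E_4 - E_2 = 10.2042750 eV

λ = hc/E = 1239.84 eV·nm / 10.2042750 eV
λ = 121.5020 nm

This is the β-line of the Balmer series in He⁺.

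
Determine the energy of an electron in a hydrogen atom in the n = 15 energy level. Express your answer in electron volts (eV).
-0.06 eV

The energy levels of a hydrogen-like atom are given by:
E_n = -13.6057 eV / n²

For n = 15:
E_15 = -13.6057 eV / 15²
E_15 = -13.6057 eV / 225
E_15 = -0.06 eV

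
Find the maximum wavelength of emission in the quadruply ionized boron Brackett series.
162.003 nm

The longest wavelength corresponds to the smallest energy transition in the series.
The Brackett series has all transitions ending at n_f = 4.

For B⁴⁺ (Z = 5), the first line (α-line) is the jump from n = 5 to n = 4:
E_5 = -13.6057 × 5² / 5² = -13.6057000 eV
E_4 = -13.6057 × 5² / 4² = -21.2589063 eV
ΔE = E_5 - E_4 = 7.6532063 eV

λ = hc/E = 1239.84 eV·nm / 7.6532063 eV
λ = 162.003 nm

This is the α-line of the Brackett series in B⁴⁺.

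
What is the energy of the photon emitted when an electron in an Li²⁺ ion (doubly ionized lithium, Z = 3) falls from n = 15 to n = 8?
1.3691 eV

The energy levels are E_n = -13.6057 Z² eV / n².

Energy at n = 15: E_15 = -13.6057 × 3² / 15² = -0.5442280 eV
Energy at n = 8: E_8 = -13.6057 × 3² / 8² = -1.9133016 eV

For emission (electron falling to lower state), the photon energy is:
E_photon = E_15 - E_8 = |-0.5442280 - (-1.9133016)|
E_photon = 1.3691 eV

This energy is carried away by the emitted photon.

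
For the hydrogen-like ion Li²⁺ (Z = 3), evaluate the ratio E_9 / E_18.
4.00

Using E_n = -13.6057 Z² / n² eV with Z = 3:

E_9 = -13.6057 × 3² / 9² = -122.4513 / 81 = -1.51174444 eV
E_18 = -13.6057 × 3² / 18² = -122.4513 / 324 = -0.37793611 eV

The ratio is:
E_9/E_18 = (-1.51174444) / (-0.37793611)
E_9/E_18 = (-122.4513/81) / (-122.4513/324)
E_9/E_18 = 324/81
E_9/E_18 = 4.00
(Note: the Z² factors cancel in the ratio.)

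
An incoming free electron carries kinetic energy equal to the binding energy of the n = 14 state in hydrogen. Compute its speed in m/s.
1.5626e+05 m/s (or 0.05212% of c)

The binding energy at n = 14 for hydrogen is:
E_14 = -13.6057/14² = -0.069416837 eV
|E_14| = 0.069416837 eV

Convert to Joules:
KE = 0.069416837 eV × (1.602177 × 10⁻¹⁹ J/eV) = 1.112181e-20 J

Using KE = ½mv²:
v = √(2·KE/m_e)
v = √(2 × 1.112181e-20 J / 9.10938 × 10⁻³¹ kg)
v = 1.5626e+05 m/s

This is approximately 0.05212% the speed of light.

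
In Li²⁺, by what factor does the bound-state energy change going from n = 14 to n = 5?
7.8400

Using E_n = -13.6057 Z² / n² eV with Z = 3:

E_5 = -13.6057 × 3² / 5² = -122.4513 / 25 = -4.8980520000 eV
E_14 = -13.6057 × 3² / 14² = -122.4513 / 196 = -0.6247515306 eV

The ratio is:
E_5/E_14 = (-4.8980520000) / (-0.6247515306)
E_5/E_14 = (-122.4513/25) / (-122.4513/196)
E_5/E_14 = 196/25
E_5/E_14 = 7.8400
(Note: the Z² factors cancel in the ratio.)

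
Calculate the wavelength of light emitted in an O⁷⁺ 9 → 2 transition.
5.991 nm

First, find the transition energy using E_n = -13.6057 Z² / n² eV:
E_9 = -13.6057 × 8² / 9² = -10.75018 eV
E_2 = -13.6057 × 8² / 2² = -217.69120 eV

Photon energy: |ΔE| = |E_2 - E_9| = 206.94102 eV

Convert to wavelength using E = hc/λ with hc = 1239.84 eV·nm:
λ = hc/E = 1239.84 eV·nm / 206.94102 eV
λ = 5.991 nm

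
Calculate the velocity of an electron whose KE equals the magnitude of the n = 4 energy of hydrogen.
5.469e+05 m/s (or 0.1824% of c)

The binding energy at n = 4 for hydrogen is:
E_4 = -13.6057/4² = -0.8503563 eV
|E_4| = 0.8503563 eV

Convert to Joules:
KE = 0.8503563 eV × (1.602177 × 10⁻¹⁹ J/eV) = 1.36242e-19 J

Using KE = ½mv²:
v = √(2·KE/m_e)
v = √(2 × 1.36242e-19 J / 9.10938 × 10⁻³¹ kg)
v = 5.469e+05 m/s

This is approximately 0.1824% the speed of light.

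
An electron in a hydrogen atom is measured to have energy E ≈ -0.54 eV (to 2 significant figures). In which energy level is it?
n = 5

The exact energy levels follow E_n = -13.6057 eV / n².

The measured value (-0.54 eV) is reported to only 2 significant figures, so we must test candidate n values and see which one matches to that precision.

Candidate energies:
  n = 3:  E = -13.6057/3² = -1.51174 eV
  n = 4:  E = -13.6057/4² = -0.85036 eV
  n = 5:  E = -13.6057/5² = -0.54423 eV  ← matches
  n = 6:  E = -13.6057/6² = -0.37794 eV
  n = 7:  E = -13.6057/7² = -0.27767 eV

Checking against the measurement of -0.54 eV (2 sig figs), only n = 5 agrees:
E_5 = -0.54423 eV, which rounds to -0.54 eV ✓

Therefore n = 5.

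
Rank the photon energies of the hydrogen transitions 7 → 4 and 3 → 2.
3 → 2

Calculate the energy for each transition:

Transition 7 → 4:
ΔE₁ = |E_4 - E_7| = |-13.6057/4² - (-13.6057/7²)|
ΔE₁ = |-0.850356250000 - (-0.277667346939)| = 0.572688903 eV

Transition 3 → 2:
ΔE₂ = |E_2 - E_3| = |-13.6057/2² - (-13.6057/3²)|
ΔE₂ = |-3.401425000000 - (-1.511744444444)| = 1.889680556 eV

Since 1.889680556 eV > 0.572688903 eV, the transition 3 → 2 emits the more energetic photon.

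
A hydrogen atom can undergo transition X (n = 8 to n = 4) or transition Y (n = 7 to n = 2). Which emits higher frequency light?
7 → 2

Calculate the energy for each transition:

Transition 8 → 4:
ΔE₁ = |E_4 - E_8| = |-13.6057/4² - (-13.6057/8²)|
ΔE₁ = |-0.850356250000 - (-0.212589062500)| = 0.637767188 eV

Transition 7 → 2:
ΔE₂ = |E_2 - E_7| = |-13.6057/2² - (-13.6057/7²)|
ΔE₂ = |-3.401425000000 - (-0.277667346939)| = 3.123757653 eV

Since 3.123757653 eV > 0.637767188 eV, the transition 7 → 2 emits the more energetic photon.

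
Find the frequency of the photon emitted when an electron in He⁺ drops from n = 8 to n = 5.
3.21e+14 Hz

First, find the transition energy:
E_8 = -13.6057 × 2² / 8² = -0.85035625 eV
E_5 = -13.6057 × 2² / 5² = -2.17691200 eV
|ΔE| = |E_5 - E_8| = 1.32655575 eV

Convert to Joules: E = 1.32655575 eV × (1.602177 × 10⁻¹⁹ J/eV) = 2.1254e-19 J

Using E = hf:
f = E/h = 2.1254e-19 J / (6.62607 × 10⁻³⁴ J·s)
f = 3.21e+14 Hz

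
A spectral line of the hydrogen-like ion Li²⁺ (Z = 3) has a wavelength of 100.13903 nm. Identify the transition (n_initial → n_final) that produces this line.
n = 10 → n = 3

First, find the photon energy from the wavelength (hc = 1239.84 eV·nm):
E = hc/λ = 1239.84 eV·nm / 100.13903 nm = 12.381186 eV

The energy levels of Li²⁺ satisfy E_n = -13.6057 × 3² / n² eV, so an emission n_i → n_f releases
ΔE = 13.6057 × 3² × (1/n_f² − 1/n_i²) eV.

Setting ΔE equal to the photon energy:
1/n_f² − 1/n_i² = 12.381186 / (13.6057 × 3²) = 0.10111110

Since 1/n_i² must be positive, we need 1/n_f² > 0.10111110, i.e. n_f ≤ 3. For each allowed n_f, solve n_i = (1/n_f² − 0.10111110)^(−1/2) and check whether it is a whole number:
  n_f = 1: 1/n_i² = 1.00000000 − 0.10111110 = 0.89888890 → n_i = 1.055  (not an integer) ✗
  n_f = 2: 1/n_i² = 0.25000000 − 0.10111110 = 0.14888890 → n_i = 2.592  (not an integer) ✗
  n_f = 3: 1/n_i² = 0.11111111 − 0.10111110 = 0.01000001 → n_i = 10.000  → integer, n_i = 10 ✓

Only n_f = 3 gives an integer upper level, n_i = 10.

The transition is from n = 10 to n = 3 (emission).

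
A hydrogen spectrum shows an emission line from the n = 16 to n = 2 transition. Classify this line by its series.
Balmer series

The spectral series in hydrogen are named based on the final (lower) energy level:
- Lyman series: n_final = 1 (ultraviolet)
- Balmer series: n_final = 2 (visible/near-UV)
- Paschen series: n_final = 3 (infrared)
- Brackett series: n_final = 4 (infrared)
- Pfund series: n_final = 5 (far infrared)

Since this transition ends at n = 2, it belongs to the Balmer series.

For reference, this 16 → 2 line has photon energy
ΔE = 13.6057 eV × (1/2² - 1/16²) = 3.34827773 eV,
corresponding to wavelength λ = hc/ΔE = 1239.84 eV·nm / 3.34827773 eV = 370.2919 nm in the visible/near-UV region.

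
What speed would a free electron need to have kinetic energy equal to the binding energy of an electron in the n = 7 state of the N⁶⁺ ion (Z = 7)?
2.1877e+06 m/s (or 0.7297% of c)

The binding energy at n = 7 for N⁶⁺ is:
E_7 = -13.6057 × 7²/7² = -13.605700 eV
|E_7| = 13.605700 eV

Convert to Joules:
KE = 13.605700 eV × (1.602177 × 10⁻¹⁹ J/eV) = 2.179874e-18 J

Using KE = ½mv²:
v = √(2·KE/m_e)
v = √(2 × 2.179874e-18 J / 9.10938 × 10⁻³¹ kg)
v = 2.1877e+06 m/s

This is approximately 0.7297% the speed of light.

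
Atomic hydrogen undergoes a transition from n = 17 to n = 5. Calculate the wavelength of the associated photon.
2493.89795 nm

First, find the transition energy using E_n = -13.6057 / n² eV:
E_17 = -13.6057 / 17² = -0.04707854671 eV
E_5 = -13.6057 / 5² = -0.54422800000 eV

Photon energy: |ΔE| = |E_5 - E_17| = 0.49714945329 eV

Convert to wavelength using E = hc/λ with hc = 1239.84 eV·nm:
λ = hc/E = 1239.84 eV·nm / 0.49714945329 eV
λ = 2493.89795 nm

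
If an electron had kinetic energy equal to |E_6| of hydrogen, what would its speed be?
3.64615e+05 m/s (or 0.122% of c)

The binding energy at n = 6 for hydrogen is:
E_6 = -13.6057/6² = -0.377936111 eV
|E_6| = 0.377936111 eV

Convert to Joules:
KE = 0.377936111 eV × (1.602177 × 10⁻¹⁹ J/eV) = 6.0552054e-20 J

Using KE = ½mv²:
v = √(2·KE/m_e)
v = √(2 × 6.0552054e-20 J / 9.10938 × 10⁻³¹ kg)
v = 3.64615e+05 m/s

This is approximately 0.122% the speed of light.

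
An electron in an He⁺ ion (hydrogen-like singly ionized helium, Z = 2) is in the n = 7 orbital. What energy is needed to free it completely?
1.11 eV

The ionization energy is the energy needed to remove the electron completely (n → ∞).

For a hydrogen-like ion with Z = 2, E_n = -13.6057 Z² / n² eV.

At n = 7: E_7 = -13.6057 × 2² / 7² = -1.11067 eV
At n = ∞: E_∞ = 0 eV

Ionization energy = E_∞ - E_7 = 0 - (-1.11067) = 1.11067 eV
Ionization energy ≈ 1.11 eV

This is also called the binding energy of the electron in state n = 7.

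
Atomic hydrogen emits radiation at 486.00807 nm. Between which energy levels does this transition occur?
n = 4 → n = 2

First, find the photon energy from the wavelength (hc = 1239.84 eV·nm):
E = hc/λ = 1239.84 eV·nm / 486.00807 nm = 2.5510688 eV

The energy levels of hydrogen satisfy E_n = -13.6057 / n² eV, so an emission n_i → n_f releases
ΔE = 13.6057 × (1/n_f² − 1/n_i²) eV.

Setting ΔE equal to the photon energy:
1/n_f² − 1/n_i² = 2.5510688 / 13.6057 = 0.18750000

Since 1/n_i² must be positive, we need 1/n_f² > 0.18750000, i.e. n_f ≤ 2. For each allowed n_f, solve n_i = (1/n_f² − 0.18750000)^(−1/2) and check whether it is a whole number:
  n_f = 1: 1/n_i² = 1.00000000 − 0.18750000 = 0.81250000 → n_i = 1.109  (not an integer) ✗
  n_f = 2: 1/n_i² = 0.25000000 − 0.18750000 = 0.06250000 → n_i = 4.000  → integer, n_i = 4 ✓

Only n_f = 2 gives an integer upper level, n_i = 4.

The transition is from n = 4 to n = 2 (emission).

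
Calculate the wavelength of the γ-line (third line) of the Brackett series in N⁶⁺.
44.1826 nm

The lines of a series are numbered from the longest wavelength (smallest ΔE) outward; the third line is the transition from n = n_f + 3 to n_f.
The Brackett series has all transitions ending at n_f = 4.

For N⁶⁺ (Z = 7), the third line (γ-line) is the jump from n = 7 to n = 4:
E_7 = -13.6057 × 7² / 7² = -13.605700 eV
E_4 = -13.6057 × 7² / 4² = -41.667456 eV
ΔE = E_7 - E_4 = 28.061756 eV

λ = hc/E = 1239.84 eV·nm / 28.061756 eV
λ = 44.1826 nm

This is the γ-line of the Brackett series in N⁶⁺.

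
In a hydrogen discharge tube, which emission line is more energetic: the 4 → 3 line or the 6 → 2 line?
6 → 2

Calculate the energy for each transition:

Transition 4 → 3:
ΔE₁ = |E_3 - E_4| = |-13.6057/3² - (-13.6057/4²)|
ΔE₁ = |-1.511744444444 - (-0.850356250000)| = 0.661388194 eV

Transition 6 → 2:
ΔE₂ = |E_2 - E_6| = |-13.6057/2² - (-13.6057/6²)|
ΔE₂ = |-3.401425000000 - (-0.377936111111)| = 3.023488889 eV

Since 3.023488889 eV > 0.661388194 eV, the transition 6 → 2 emits the more energetic photon.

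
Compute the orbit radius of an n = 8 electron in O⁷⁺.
0.423342 nm (or 4.233418 Å)

The Bohr radius formula is:
r_n = n² a₀ / Z

where a₀ = 0.052917721 nm is the Bohr radius.

For O⁷⁺ (Z = 8) at n = 8:
r_8 = 8² × 0.052917721 nm / 8
r_8 = 64 × 0.052917721 nm / 8
r_8 = 3.3867341 nm / 8
r_8 = 0.423342 nm

The electron orbits at approximately 0.423342 nm from the nucleus.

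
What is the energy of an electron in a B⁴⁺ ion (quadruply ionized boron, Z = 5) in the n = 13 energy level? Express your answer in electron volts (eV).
-2.0127 eV

The energy levels of a hydrogen-like atom are given by:
E_n = -13.6057 Z² / n² eV  (with Z = 5 for B⁴⁺)

For n = 13:
E_13 = -13.6057 × 5² / 13²
E_13 = -13.6057 × 25 / 169
E_13 = -2.0127 eV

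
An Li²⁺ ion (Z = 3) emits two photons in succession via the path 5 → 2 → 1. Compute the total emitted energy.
117.553 eV

The energy levels of Li²⁺ are E_n = -13.6057 × 3² / n² eV.

First transition (5 → 2):
ΔE₁ = |E_2 - E_5|
ΔE₁ = |-30.612825000 - (-4.898052000)| = 25.714773 eV

Second transition (2 → 1):
ΔE₂ = |E_1 - E_2|
ΔE₂ = |-122.451300000 - (-30.612825000)| = 91.838475 eV

Total energy released:
E_total = ΔE₁ + ΔE₂ = 25.714773 + 91.838475 = 117.553 eV

Note: This equals the direct transition 5 → 1: 117.553 eV ✓
Energy is conserved regardless of the path taken.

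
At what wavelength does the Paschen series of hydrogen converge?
820.138618 nm

The series limit corresponds to the transition from n = ∞ to n = 3.
This is the highest energy (shortest wavelength) transition in the Paschen series.

E_∞ = 0 eV
E_3 = -13.6057 / 3² = -1.5117444444 eV

Energy at series limit:
ΔE = E_∞ - E_3 = 0 - (-1.5117444444) = 1.5117444444 eV
λ = hc/E = 1239.84 eV·nm / 1.5117444444 eV = 820.138618 nm

This energy equals the ionization energy from the n = 3 state of hydrogen.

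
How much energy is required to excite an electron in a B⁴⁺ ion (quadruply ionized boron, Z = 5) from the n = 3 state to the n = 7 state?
30.8519 eV

The energy levels of a hydrogen-like atom are E_n = -13.6057 Z² eV / n².

Energy at n = 3: E_3 = -13.6057 × 5² / 3² = -37.7936111 eV
Energy at n = 7: E_7 = -13.6057 × 5² / 7² = -6.9416837 eV

The excitation energy is the difference:
ΔE = E_7 - E_3
ΔE = -6.9416837 - (-37.7936111)
ΔE = 30.8519 eV

Since this is positive, energy must be absorbed (photon absorption).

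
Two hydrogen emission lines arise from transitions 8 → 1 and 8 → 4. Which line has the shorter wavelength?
8 → 1

Calculate the energy for each transition:

Transition 8 → 1:
ΔE₁ = |E_1 - E_8| = |-13.6057/1² - (-13.6057/8²)|
ΔE₁ = |-13.60570000000 - (-0.21258906250)| = 13.39311094 eV

Transition 8 → 4:
ΔE₂ = |E_4 - E_8| = |-13.6057/4² - (-13.6057/8²)|
ΔE₂ = |-0.85035625000 - (-0.21258906250)| = 0.63776719 eV

Since 13.39311094 eV > 0.63776719 eV, the transition 8 → 1 emits the more energetic photon.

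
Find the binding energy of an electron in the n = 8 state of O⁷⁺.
13.606 eV

The ionization energy is the energy needed to remove the electron completely (n → ∞).

For a hydrogen-like ion with Z = 8, E_n = -13.6057 Z² / n² eV.

At n = 8: E_8 = -13.6057 × 8² / 8² = -13.605700 eV
At n = ∞: E_∞ = 0 eV

Ionization energy = E_∞ - E_8 = 0 - (-13.605700) = 13.605700 eV
Ionization energy ≈ 13.606 eV

This is also called the binding energy of the electron in state n = 8.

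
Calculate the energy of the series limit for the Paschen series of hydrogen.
1.51 eV

The series limit corresponds to the transition from n = ∞ to n = 3.
This is the highest energy (shortest wavelength) transition in the Paschen series.

E_∞ = 0 eV
E_3 = -13.6057 / 3² = -1.51 eV

Energy at series limit:
ΔE = E_∞ - E_3 = 0 - (-1.51) = 1.51 eV

This energy equals the ionization energy from the n = 3 state of hydrogen.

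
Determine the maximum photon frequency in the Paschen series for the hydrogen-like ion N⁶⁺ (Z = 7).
1.79e+16 Hz

The series limit corresponds to the transition from n = ∞ to n = 3.
This is the highest energy (shortest wavelength) transition in the Paschen series.

E_∞ = 0 eV
E_3 = -13.6057 × 7² / 3² = -74.07548 eV

Energy at series limit:
ΔE = E_∞ - E_3 = 0 - (-74.07548) = 74.07548 eV
E = 74.07548 eV × (1.602177 × 10⁻¹⁹ J/eV) = 1.1868e-17 J
f = E/h = 1.1868e-17 J / (6.62607 × 10⁻³⁴ J·s) = 1.79e+16 Hz

This energy equals the ionization energy from the n = 3 state of N⁶⁺.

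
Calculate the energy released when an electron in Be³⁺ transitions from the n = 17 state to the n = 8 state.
2.65 eV

The energy levels are E_n = -13.6057 Z² eV / n².

Energy at n = 17: E_17 = -13.6057 × 4² / 17² = -0.75326 eV
Energy at n = 8: E_8 = -13.6057 × 4² / 8² = -3.40143 eV

For emission (electron falling to lower state), the photon energy is:
E_photon = E_17 - E_8 = |-0.75326 - (-3.40143)|
E_photon = 2.65 eV

This energy is carried away by the emitted photon.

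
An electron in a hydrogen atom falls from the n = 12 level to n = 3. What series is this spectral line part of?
Paschen series

The spectral series in hydrogen are named based on the final (lower) energy level:
- Lyman series: n_final = 1 (ultraviolet)
- Balmer series: n_final = 2 (visible/near-UV)
- Paschen series: n_final = 3 (infrared)
- Brackett series: n_final = 4 (infrared)
- Pfund series: n_final = 5 (far infrared)

Since this transition ends at n = 3, it belongs to the Paschen series.

For reference, this 12 → 3 line has photon energy
ΔE = 13.6057 eV × (1/3² - 1/12²) = 1.4172604 eV,
corresponding to wavelength λ = hc/ΔE = 1239.84 eV·nm / 1.4172604 eV = 874.815 nm in the infrared region.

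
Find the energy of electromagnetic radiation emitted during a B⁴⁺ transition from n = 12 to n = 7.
4.579583 eV

The energy levels are E_n = -13.6057 Z² eV / n².

Energy at n = 12: E_12 = -13.6057 × 5² / 12² = -2.362100694 eV
Energy at n = 7: E_7 = -13.6057 × 5² / 7² = -6.941683673 eV

For emission (electron falling to lower state), the photon energy is:
E_photon = E_12 - E_7 = |-2.362100694 - (-6.941683673)|
E_photon = 4.579583 eV

This energy is carried away by the emitted photon.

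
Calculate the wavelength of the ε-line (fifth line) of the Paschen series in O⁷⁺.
14.912 nm

The lines of a series are numbered from the longest wavelength (smallest ΔE) outward; the fifth line is the transition from n = n_f + 5 to n_f.
The Paschen series has all transitions ending at n_f = 3.

For O⁷⁺ (Z = 8), the fifth line (ε-line) is the jump from n = 8 to n = 3:
E_8 = -13.6057 × 8² / 8² = -13.60570 eV
E_3 = -13.6057 × 8² / 3² = -96.75164 eV
ΔE = E_8 - E_3 = 83.14594 eV

λ = hc/E = 1239.84 eV·nm / 83.14594 eV
λ = 14.912 nm

This is the ε-line of the Paschen series in O⁷⁺.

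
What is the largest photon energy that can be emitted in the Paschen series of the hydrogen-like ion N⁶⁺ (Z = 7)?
74.075 eV

The series limit corresponds to the transition from n = ∞ to n = 3.
This is the highest energy (shortest wavelength) transition in the Paschen series.

E_∞ = 0 eV
E_3 = -13.6057 × 7² / 3² = -74.075 eV

Energy at series limit:
ΔE = E_∞ - E_3 = 0 - (-74.075) = 74.075 eV

This energy equals the ionization energy from the n = 3 state of N⁶⁺.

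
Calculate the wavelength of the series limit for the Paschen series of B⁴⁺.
32.8055 nm

The series limit corresponds to the transition from n = ∞ to n = 3.
This is the highest energy (shortest wavelength) transition in the Paschen series.

E_∞ = 0 eV
E_3 = -13.6057 × 5² / 3² = -37.793611 eV

Energy at series limit:
ΔE = E_∞ - E_3 = 0 - (-37.793611) = 37.793611 eV
λ = hc/E = 1239.84 eV·nm / 37.793611 eV = 32.8055 nm

This energy equals the ionization energy from the n = 3 state of B⁴⁺.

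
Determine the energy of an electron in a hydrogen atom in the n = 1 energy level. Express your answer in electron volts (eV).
-13.60570 eV

The energy levels of a hydrogen-like atom are given by:
E_n = -13.6057 eV / n²

For n = 1:
E_1 = -13.6057 eV / 1²
E_1 = -13.6057 eV / 1
E_1 = -13.60570 eV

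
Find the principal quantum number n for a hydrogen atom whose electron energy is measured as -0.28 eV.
n = 7

The exact energy levels follow E_n = -13.6057 eV / n².

The measured value (-0.28 eV) is reported to only 2 significant figures, so we must test candidate n values and see which one matches to that precision.

Candidate energies:
  n = 5:  E = -13.6057/5² = -0.544228 eV
  n = 6:  E = -13.6057/6² = -0.377936 eV
  n = 7:  E = -13.6057/7² = -0.277667 eV  ← matches
  n = 8:  E = -13.6057/8² = -0.212589 eV
  n = 9:  E = -13.6057/9² = -0.167972 eV

Checking against the measurement of -0.28 eV (2 sig figs), only n = 7 agrees:
E_7 = -0.277667 eV, which rounds to -0.28 eV ✓

Therefore n = 7.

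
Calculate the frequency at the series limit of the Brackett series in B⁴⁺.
5.14e+15 Hz

The series limit corresponds to the transition from n = ∞ to n = 4.
This is the highest energy (shortest wavelength) transition in the Brackett series.

E_∞ = 0 eV
E_4 = -13.6057 × 5² / 4² = -21.2589063 eV

Energy at series limit:
ΔE = E_∞ - E_4 = 0 - (-21.2589063) = 21.2589063 eV
E = 21.2589063 eV × (1.602177 × 10⁻¹⁹ J/eV) = 3.4061e-18 J
f = E/h = 3.4061e-18 J / (6.62607 × 10⁻³⁴ J·s) = 5.14e+15 Hz

This energy equals the ionization energy from the n = 4 state of B⁴⁺.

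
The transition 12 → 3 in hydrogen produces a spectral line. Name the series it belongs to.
Paschen series

The spectral series in hydrogen are named based on the final (lower) energy level:
- Lyman series: n_final = 1 (ultraviolet)
- Balmer series: n_final = 2 (visible/near-UV)
- Paschen series: n_final = 3 (infrared)
- Brackett series: n_final = 4 (infrared)
- Pfund series: n_final = 5 (far infrared)

Since this transition ends at n = 3, it belongs to the Paschen series.

For reference, this 12 → 3 line has photon energy
ΔE = 13.6057 eV × (1/3² - 1/12²) = 1.417260 eV,
corresponding to wavelength λ = hc/ΔE = 1239.84 eV·nm / 1.417260 eV = 874.81 nm in the infrared region.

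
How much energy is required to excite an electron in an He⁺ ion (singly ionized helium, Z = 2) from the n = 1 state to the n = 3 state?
48.376 eV

The energy levels of a hydrogen-like atom are E_n = -13.6057 Z² eV / n².

Energy at n = 1: E_1 = -13.6057 × 2² / 1² = -54.422800 eV
Energy at n = 3: E_3 = -13.6057 × 2² / 3² = -6.046978 eV

The excitation energy is the difference:
ΔE = E_3 - E_1
ΔE = -6.046978 - (-54.422800)
ΔE = 48.376 eV

Since this is positive, energy must be absorbed (photon absorption).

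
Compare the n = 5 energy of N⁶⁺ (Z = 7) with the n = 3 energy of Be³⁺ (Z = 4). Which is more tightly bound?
N⁶⁺ at n = 5 (E = -26.667172 eV)

Using E_n = -13.6057 Z² / n² eV:

N⁶⁺ (Z = 7) at n = 5:
E = -13.6057 × 7² / 5² = -13.6057 × 49 / 25 = -26.667172000 eV

Be³⁺ (Z = 4) at n = 3:
E = -13.6057 × 4² / 3² = -13.6057 × 16 / 9 = -24.187911111 eV

Since -26.667172000 eV < -24.187911111 eV,
N⁶⁺ at n = 5 is more tightly bound (requires more energy to ionize).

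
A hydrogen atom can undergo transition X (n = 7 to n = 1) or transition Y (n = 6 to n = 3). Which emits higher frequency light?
7 → 1

Calculate the energy for each transition:

Transition 7 → 1:
ΔE₁ = |E_1 - E_7| = |-13.6057/1² - (-13.6057/7²)|
ΔE₁ = |-13.6057000000 - (-0.2776673469)| = 13.3280327 eV

Transition 6 → 3:
ΔE₂ = |E_3 - E_6| = |-13.6057/3² - (-13.6057/6²)|
ΔE₂ = |-1.5117444444 - (-0.3779361111)| = 1.1338083 eV

Since 13.3280327 eV > 1.1338083 eV, the transition 7 → 1 emits the more energetic photon.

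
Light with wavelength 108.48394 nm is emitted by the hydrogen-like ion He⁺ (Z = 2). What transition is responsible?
n = 5 → n = 2

First, find the photon energy from the wavelength (hc = 1239.84 eV·nm):
E = hc/λ = 1239.84 eV·nm / 108.48394 nm = 11.428788 eV

The energy levels of He⁺ satisfy E_n = -13.6057 × 2² / n² eV, so an emission n_i → n_f releases
ΔE = 13.6057 × 2² × (1/n_f² − 1/n_i²) eV.

Setting ΔE equal to the photon energy:
1/n_f² − 1/n_i² = 11.428788 / (13.6057 × 2²) = 0.21000000

Since 1/n_i² must be positive, we need 1/n_f² > 0.21000000, i.e. n_f ≤ 2. For each allowed n_f, solve n_i = (1/n_f² − 0.21000000)^(−1/2) and check whether it is a whole number:
  n_f = 1: 1/n_i² = 1.00000000 − 0.21000000 = 0.79000000 → n_i = 1.125  (not an integer) ✗
  n_f = 2: 1/n_i² = 0.25000000 − 0.21000000 = 0.04000000 → n_i = 5.000  → integer, n_i = 5 ✓

Only n_f = 2 gives an integer upper level, n_i = 5.

The transition is from n = 5 to n = 2 (emission).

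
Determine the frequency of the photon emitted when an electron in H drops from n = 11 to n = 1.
3.26266e+15 Hz

First, find the transition energy:
E_11 = -13.6057 / 11² = -0.1124438 eV
E_1 = -13.6057 / 1² = -13.6057000 eV
|ΔE| = |E_1 - E_11| = 13.4932562 eV

Convert to Joules: E = 13.4932562 eV × (1.602177 × 10⁻¹⁹ J/eV) = 2.1618585e-18 J

Using E = hf:
f = E/h = 2.1618585e-18 J / (6.62607 × 10⁻³⁴ J·s)
f = 3.26266e+15 Hz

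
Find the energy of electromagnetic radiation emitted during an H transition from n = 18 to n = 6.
0.336 eV

The energy levels are E_n = -13.6057 eV / n².

Energy at n = 18: E_18 = -13.6057 / 18² = -0.041993 eV
Energy at n = 6: E_6 = -13.6057 / 6² = -0.377936 eV

For emission (electron falling to lower state), the photon energy is:
E_photon = E_18 - E_6 = |-0.041993 - (-0.377936)|
E_photon = 0.336 eV

This energy is carried away by the emitted photon.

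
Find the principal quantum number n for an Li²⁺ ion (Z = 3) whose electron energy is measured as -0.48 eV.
n = 16

The exact energy levels follow E_n = -13.6057 Z² / n² eV with Z = 3.

The measured value (-0.48 eV) is reported to only 2 significant figures, so we must test candidate n values and see which one matches to that precision.

Candidate energies:
  n = 14:  E = -13.6057 × 3² / 14² = -0.62475 eV
  n = 15:  E = -13.6057 × 3² / 15² = -0.54423 eV
  n = 16:  E = -13.6057 × 3² / 16² = -0.47833 eV  ← matches
  n = 17:  E = -13.6057 × 3² / 17² = -0.42371 eV
  n = 18:  E = -13.6057 × 3² / 18² = -0.37794 eV

Checking against the measurement of -0.48 eV (2 sig figs), only n = 16 agrees:
E_16 = -0.47833 eV, which rounds to -0.48 eV ✓

Therefore n = 16.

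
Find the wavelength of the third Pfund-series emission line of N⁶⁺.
76.30 nm

The lines of a series are numbered from the longest wavelength (smallest ΔE) outward; the third line is the transition from n = n_f + 3 to n_f.
The Pfund series has all transitions ending at n_f = 5.

For N⁶⁺ (Z = 7), the third line (γ-line) is the jump from n = 8 to n = 5:
E_8 = -13.6057 × 7² / 8² = -10.4169 eV
E_5 = -13.6057 × 7² / 5² = -26.6672 eV
ΔE = E_8 - E_5 = 16.2503 eV

λ = hc/E = 1239.84 eV·nm / 16.2503 eV
λ = 76.30 nm

This is the γ-line of the Pfund series in N⁶⁺.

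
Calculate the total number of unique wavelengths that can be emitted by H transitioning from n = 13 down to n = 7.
21

The electron can occupy levels n = 7, 8, ..., 13 during de-excitation — that is m = 13 - 7 + 1 = 7 distinct levels.

The number of distinct spectral lines equals the number of ways to choose 2 of these m levels (each pair gives one possible emission transition):

Number of lines = m(m-1)/2 = 7×6/2 = 21

These correspond to all possible transitions between the 7 levels:
13 → 12, 13 → 11, 13 → 10, 13 → 9, 13 → 8, 13 → 7, 12 → 11, 12 → 10...

Each transition produces a photon with a unique energy (and thus wavelength). This count does not depend on Z.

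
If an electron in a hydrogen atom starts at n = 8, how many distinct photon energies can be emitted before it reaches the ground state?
28

The electron can occupy levels n = 1, 2, ..., 8 during de-excitation — that is m = 8 - 1 + 1 = 8 distinct levels.

The number of distinct spectral lines equals the number of ways to choose 2 of these m levels (each pair gives one possible emission transition):

Number of lines = m(m-1)/2 = 8×7/2 = 28

These correspond to all possible transitions between the 8 levels:
8 → 7, 8 → 6, 8 → 5, 8 → 4, 8 → 3, 8 → 2, 8 → 1, 7 → 6...

Each transition produces a photon with a unique energy (and thus wavelength). This count does not depend on Z.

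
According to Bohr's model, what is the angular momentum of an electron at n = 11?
1.1600e-33 J·s (or 11ℏ)

In the Bohr model, angular momentum is quantized:
L = nℏ

where ℏ = h/(2π) = 1.054572e-34 J·s

For n = 11:
L = 11 × 1.054572e-34 J·s
L = 1.1600e-33 J·s

This can also be written as L = 11ℏ.
The angular momentum is an integer multiple of the reduced Planck constant.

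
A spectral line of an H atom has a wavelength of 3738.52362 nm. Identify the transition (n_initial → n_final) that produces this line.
n = 8 → n = 5

First, find the photon energy from the wavelength (hc = 1239.84 eV·nm):
E = hc/λ = 1239.84 eV·nm / 3738.52362 nm = 0.33163894 eV

The energy levels of hydrogen satisfy E_n = -13.6057 / n² eV, so an emission n_i → n_f releases
ΔE = 13.6057 × (1/n_f² − 1/n_i²) eV.

Setting ΔE equal to the photon energy:
1/n_f² − 1/n_i² = 0.33163894 / 13.6057 = 0.024375000

Since 1/n_i² must be positive, we need 1/n_f² > 0.024375000, i.e. n_f ≤ 6. For each allowed n_f, solve n_i = (1/n_f² − 0.024375000)^(−1/2) and check whether it is a whole number:
  n_f = 1: 1/n_i² = 1.000000000 − 0.024375000 = 0.975625000 → n_i = 1.012  (not an integer) ✗
  n_f = 2: 1/n_i² = 0.250000000 − 0.024375000 = 0.225625000 → n_i = 2.105  (not an integer) ✗
  n_f = 3: 1/n_i² = 0.111111111 − 0.024375000 = 0.086736111 → n_i = 3.395  (not an integer) ✗
  n_f = 4: 1/n_i² = 0.062500000 − 0.024375000 = 0.038125000 → n_i = 5.121  (not an integer) ✗
  n_f = 5: 1/n_i² = 0.040000000 − 0.024375000 = 0.015625000 → n_i = 8.000  → integer, n_i = 8 ✓
  n_f = 6: 1/n_i² = 0.027777778 − 0.024375000 = 0.003402778 → n_i = 17.143  (not an integer) ✗

Only n_f = 5 gives an integer upper level, n_i = 8.

The transition is from n = 8 to n = 5 (emission).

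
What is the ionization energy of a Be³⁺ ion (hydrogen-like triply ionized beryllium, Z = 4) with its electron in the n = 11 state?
1.79910 eV

The ionization energy is the energy needed to remove the electron completely (n → ∞).

For a hydrogen-like ion with Z = 4, E_n = -13.6057 Z² / n² eV.

At n = 11: E_11 = -13.6057 × 4² / 11² = -1.79910083 eV
At n = ∞: E_∞ = 0 eV

Ionization energy = E_∞ - E_11 = 0 - (-1.79910083) = 1.79910083 eV
Ionization energy ≈ 1.79910 eV

This is also called the binding energy of the electron in state n = 11.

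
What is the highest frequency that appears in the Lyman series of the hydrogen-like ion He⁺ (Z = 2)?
1.32e+16 Hz

The series limit corresponds to the transition from n = ∞ to n = 1.
This is the highest energy (shortest wavelength) transition in the Lyman series.

E_∞ = 0 eV
E_1 = -13.6057 × 2² / 1² = -54.4228 eV

Energy at series limit:
ΔE = E_∞ - E_1 = 0 - (-54.4228) = 54.4228 eV
E = 54.4228 eV × (1.602177 × 10⁻¹⁹ J/eV) = 8.7195e-18 J
f = E/h = 8.7195e-18 J / (6.62607 × 10⁻³⁴ J·s) = 1.32e+16 Hz

This energy equals the ionization energy from the n = 1 state of He⁺.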